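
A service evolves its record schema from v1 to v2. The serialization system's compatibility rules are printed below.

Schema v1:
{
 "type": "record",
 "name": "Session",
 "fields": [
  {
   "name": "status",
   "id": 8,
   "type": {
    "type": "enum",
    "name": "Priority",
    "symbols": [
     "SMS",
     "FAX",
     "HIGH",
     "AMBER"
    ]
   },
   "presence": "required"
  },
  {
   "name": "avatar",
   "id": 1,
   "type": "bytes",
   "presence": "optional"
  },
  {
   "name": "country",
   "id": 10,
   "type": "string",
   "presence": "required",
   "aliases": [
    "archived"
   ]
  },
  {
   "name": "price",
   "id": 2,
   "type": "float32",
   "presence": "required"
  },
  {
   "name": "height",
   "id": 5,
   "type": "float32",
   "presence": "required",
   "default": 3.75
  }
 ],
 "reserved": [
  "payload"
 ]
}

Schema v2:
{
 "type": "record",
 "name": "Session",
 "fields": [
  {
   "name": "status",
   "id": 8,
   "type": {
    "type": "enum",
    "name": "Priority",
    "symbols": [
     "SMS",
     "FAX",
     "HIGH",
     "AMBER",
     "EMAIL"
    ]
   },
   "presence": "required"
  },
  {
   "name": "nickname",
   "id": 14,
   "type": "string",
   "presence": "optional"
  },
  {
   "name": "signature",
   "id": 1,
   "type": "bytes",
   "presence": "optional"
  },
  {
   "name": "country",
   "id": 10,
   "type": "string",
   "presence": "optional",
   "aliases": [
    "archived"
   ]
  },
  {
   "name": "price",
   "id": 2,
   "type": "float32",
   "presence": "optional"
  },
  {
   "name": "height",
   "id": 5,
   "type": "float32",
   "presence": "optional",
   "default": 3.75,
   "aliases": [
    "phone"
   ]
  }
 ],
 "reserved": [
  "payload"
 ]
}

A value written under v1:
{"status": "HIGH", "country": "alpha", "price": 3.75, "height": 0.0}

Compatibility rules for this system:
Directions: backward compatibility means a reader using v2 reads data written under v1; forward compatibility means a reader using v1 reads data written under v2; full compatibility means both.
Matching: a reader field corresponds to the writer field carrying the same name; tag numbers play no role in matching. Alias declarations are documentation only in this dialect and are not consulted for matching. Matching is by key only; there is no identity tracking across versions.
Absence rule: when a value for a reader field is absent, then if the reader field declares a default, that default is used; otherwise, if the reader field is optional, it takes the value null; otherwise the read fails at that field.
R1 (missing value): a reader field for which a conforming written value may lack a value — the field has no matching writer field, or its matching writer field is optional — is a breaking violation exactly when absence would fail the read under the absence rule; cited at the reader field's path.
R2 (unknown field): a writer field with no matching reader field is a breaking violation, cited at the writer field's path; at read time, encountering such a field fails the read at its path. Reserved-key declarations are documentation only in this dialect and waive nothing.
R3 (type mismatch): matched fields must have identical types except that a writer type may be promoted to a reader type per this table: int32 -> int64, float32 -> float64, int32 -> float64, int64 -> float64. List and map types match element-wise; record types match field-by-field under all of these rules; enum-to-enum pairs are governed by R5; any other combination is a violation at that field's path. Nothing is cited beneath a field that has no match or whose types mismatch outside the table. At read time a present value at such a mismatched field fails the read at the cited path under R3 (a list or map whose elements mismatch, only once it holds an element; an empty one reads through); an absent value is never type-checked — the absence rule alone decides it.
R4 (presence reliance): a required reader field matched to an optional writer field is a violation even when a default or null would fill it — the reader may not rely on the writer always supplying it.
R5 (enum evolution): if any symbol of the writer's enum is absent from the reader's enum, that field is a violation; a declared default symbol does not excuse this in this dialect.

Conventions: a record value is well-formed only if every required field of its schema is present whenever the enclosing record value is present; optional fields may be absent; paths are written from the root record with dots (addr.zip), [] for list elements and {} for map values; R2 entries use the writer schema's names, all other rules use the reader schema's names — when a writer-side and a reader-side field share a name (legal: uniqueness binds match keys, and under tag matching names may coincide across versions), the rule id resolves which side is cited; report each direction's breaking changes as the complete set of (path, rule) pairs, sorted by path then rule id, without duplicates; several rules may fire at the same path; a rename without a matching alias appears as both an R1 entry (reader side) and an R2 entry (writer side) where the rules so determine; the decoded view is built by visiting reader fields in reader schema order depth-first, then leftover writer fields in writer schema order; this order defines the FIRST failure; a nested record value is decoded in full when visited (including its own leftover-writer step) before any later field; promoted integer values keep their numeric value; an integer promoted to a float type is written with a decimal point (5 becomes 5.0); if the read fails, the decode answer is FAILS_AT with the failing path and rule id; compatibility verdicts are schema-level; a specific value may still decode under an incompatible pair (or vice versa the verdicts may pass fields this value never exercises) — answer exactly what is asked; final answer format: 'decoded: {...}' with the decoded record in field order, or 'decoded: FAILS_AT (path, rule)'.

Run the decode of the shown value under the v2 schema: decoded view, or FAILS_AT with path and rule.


decoded: {"status": "HIGH", "nickname": null, "signature": null, "country": "alpha", "price": 3.75, "height": 0.0}

in Session below, arrows point writer -> reader
decode walk for Session under reader schema v2:
  status := "HIGH"
  nickname := null (missing; optional => null)
  signature := null (missing; optional => null)
  country := "alpha"
  price := 3.75
  height := 0.0
  => decoded: {"status": "HIGH", "nickname": null, "signature": null, "country": "alpha", "price": 3.75, "height": 0.0}
diffs on Session not affecting the asked answer:
  enum Priority (field status in record Session): symbol EMAIL added -> matters for Session compatibility verdicts, not for this value's decode
  field country in record Session: required changed to optional -> matters for Session compatibility verdicts, not for this value's decode
  field price in record Session: required changed to optional -> matters for Session compatibility verdicts, not for this value's decode
  field height in record Session: required changed to optional -> matters for Session compatibility verdicts, not for this value's decode


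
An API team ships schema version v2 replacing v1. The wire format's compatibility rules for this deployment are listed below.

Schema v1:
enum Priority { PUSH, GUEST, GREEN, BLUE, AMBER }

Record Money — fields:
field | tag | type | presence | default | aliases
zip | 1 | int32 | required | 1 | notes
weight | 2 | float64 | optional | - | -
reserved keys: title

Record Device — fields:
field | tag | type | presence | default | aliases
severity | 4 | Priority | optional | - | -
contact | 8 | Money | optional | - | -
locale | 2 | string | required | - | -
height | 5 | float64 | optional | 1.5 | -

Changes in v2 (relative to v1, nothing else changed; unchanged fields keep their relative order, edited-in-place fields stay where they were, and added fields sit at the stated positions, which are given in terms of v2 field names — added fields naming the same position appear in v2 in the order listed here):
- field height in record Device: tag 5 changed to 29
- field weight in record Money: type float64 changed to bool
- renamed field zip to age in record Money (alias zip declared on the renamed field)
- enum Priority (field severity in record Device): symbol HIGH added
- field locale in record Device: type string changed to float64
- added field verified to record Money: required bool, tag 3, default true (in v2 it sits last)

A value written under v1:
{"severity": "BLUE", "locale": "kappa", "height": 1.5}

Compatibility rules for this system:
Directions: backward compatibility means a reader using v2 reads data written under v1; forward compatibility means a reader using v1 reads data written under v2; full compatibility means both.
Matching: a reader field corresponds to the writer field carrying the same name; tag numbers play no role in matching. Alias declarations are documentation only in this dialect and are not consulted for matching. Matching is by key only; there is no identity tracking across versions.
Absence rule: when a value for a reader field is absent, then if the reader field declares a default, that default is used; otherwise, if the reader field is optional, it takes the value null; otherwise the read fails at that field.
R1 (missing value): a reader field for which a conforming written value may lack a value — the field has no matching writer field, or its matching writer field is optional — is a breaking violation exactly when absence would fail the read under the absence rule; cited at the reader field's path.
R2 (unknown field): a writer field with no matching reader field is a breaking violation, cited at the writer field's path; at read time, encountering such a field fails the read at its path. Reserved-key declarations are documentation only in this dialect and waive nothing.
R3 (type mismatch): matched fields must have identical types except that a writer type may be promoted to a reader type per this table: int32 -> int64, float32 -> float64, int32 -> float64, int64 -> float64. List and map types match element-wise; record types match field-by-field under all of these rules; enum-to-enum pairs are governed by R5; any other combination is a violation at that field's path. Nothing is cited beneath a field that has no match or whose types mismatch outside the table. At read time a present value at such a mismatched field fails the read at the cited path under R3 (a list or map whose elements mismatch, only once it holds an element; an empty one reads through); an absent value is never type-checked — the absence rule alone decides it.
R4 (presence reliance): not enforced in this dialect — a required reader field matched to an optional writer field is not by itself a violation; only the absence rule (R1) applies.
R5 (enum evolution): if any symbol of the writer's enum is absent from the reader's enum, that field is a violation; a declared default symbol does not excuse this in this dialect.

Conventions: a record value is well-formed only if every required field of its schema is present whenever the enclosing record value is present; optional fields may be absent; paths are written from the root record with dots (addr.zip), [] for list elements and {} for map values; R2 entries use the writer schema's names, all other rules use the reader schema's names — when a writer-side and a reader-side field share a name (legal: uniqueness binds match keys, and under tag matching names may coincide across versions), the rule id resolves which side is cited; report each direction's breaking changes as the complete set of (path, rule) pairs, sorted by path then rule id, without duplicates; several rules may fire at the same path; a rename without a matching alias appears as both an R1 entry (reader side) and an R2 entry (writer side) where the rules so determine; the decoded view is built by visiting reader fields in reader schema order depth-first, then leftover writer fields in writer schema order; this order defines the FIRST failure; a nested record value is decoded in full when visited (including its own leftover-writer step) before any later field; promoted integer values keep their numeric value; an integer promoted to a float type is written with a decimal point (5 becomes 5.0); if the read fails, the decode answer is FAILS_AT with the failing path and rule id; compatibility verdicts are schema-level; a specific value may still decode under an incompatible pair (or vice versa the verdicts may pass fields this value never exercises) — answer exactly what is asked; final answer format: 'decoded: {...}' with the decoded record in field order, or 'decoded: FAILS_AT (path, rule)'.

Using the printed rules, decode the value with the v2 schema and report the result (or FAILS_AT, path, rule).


decoded: FAILS_AT (locale, R3)

in Device below, arrows point writer -> reader
decoding the Device value with the v2 reader:
  severity := "BLUE"
  contact := null (not supplied -> null)
  read fails at locale under R3
  => FAILS_AT (locale, R3)
diffs on Device not affecting the asked answer:
  field height in record Device: tag 5 changed to 29 -> triggers nothing under the printed rules; the Device answer is the same either way
  field weight in record Money: type float64 changed to bool -> matters for Device compatibility verdicts, not for this value's decode
  renamed field zip to age in record Money (alias zip declared on the renamed field) -> matters for Device compatibility verdicts, not for this value's decode
  enum Priority (field severity in record Device): symbol HIGH added -> matters for Device compatibility verdicts, not for this value's decode
  added field verified to record Money: required bool, tag 3, default true (in v2 it sits last) -> matters for Device compatibility verdicts, not for this value's decode


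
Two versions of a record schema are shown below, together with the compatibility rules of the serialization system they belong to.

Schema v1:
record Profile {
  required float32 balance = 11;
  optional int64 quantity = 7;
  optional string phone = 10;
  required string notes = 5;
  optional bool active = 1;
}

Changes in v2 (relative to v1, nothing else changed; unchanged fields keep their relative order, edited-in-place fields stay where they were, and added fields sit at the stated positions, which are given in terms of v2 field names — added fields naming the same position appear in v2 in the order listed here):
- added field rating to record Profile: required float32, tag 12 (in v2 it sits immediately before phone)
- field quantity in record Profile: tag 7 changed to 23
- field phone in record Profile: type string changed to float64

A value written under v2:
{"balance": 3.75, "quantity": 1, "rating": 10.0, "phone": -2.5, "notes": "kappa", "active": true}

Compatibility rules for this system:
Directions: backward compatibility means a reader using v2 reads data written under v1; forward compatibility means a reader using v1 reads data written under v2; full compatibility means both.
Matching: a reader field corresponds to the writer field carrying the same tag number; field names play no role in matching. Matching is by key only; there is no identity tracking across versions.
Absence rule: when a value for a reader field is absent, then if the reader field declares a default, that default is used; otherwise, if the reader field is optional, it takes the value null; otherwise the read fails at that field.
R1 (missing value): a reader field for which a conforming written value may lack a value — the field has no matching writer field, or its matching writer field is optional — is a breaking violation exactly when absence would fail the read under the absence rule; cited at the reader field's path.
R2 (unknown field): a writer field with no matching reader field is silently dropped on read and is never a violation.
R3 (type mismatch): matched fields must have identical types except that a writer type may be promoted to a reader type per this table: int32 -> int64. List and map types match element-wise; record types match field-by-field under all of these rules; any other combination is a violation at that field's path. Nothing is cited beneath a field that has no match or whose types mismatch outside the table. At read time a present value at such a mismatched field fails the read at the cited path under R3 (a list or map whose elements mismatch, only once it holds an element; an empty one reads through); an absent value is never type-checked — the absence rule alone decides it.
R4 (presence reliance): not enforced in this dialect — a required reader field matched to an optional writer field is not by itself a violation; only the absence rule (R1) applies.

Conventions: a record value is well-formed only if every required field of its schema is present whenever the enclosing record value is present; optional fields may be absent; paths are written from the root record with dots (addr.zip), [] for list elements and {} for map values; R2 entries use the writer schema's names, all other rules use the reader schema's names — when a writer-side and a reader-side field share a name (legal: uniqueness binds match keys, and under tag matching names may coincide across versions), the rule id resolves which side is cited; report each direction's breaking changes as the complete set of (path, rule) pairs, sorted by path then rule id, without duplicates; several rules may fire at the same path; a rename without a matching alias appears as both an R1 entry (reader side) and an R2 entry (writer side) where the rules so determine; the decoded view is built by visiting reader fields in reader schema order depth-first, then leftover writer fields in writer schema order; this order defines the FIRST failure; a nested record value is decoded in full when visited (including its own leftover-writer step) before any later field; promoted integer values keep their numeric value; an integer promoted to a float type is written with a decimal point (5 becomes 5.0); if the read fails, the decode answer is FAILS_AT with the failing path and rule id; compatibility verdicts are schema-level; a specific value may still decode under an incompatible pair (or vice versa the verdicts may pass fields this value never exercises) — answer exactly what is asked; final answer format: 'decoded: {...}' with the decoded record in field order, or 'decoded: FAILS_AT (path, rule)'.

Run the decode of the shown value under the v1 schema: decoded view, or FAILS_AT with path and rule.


decoded: FAILS_AT (phone, R3)

arrows below run writer -> reader for Profile
decode walk for Profile under reader schema v1:
  balance := 3.75
  quantity := null (absent, optional -> null)
  read fails at phone under R3
  => FAILS_AT (phone, R3)
remaining Profile differences; none change what is asked:
  added field rating to record Profile: required float32, tag 12 (in v2 it sits immediately before phone) -> a verdict-level change on Profile — the shown value reads the same
  field quantity in record Profile: tag 7 changed to 23 -> inert under this dialect — no rule fires on Profile and the result does not move


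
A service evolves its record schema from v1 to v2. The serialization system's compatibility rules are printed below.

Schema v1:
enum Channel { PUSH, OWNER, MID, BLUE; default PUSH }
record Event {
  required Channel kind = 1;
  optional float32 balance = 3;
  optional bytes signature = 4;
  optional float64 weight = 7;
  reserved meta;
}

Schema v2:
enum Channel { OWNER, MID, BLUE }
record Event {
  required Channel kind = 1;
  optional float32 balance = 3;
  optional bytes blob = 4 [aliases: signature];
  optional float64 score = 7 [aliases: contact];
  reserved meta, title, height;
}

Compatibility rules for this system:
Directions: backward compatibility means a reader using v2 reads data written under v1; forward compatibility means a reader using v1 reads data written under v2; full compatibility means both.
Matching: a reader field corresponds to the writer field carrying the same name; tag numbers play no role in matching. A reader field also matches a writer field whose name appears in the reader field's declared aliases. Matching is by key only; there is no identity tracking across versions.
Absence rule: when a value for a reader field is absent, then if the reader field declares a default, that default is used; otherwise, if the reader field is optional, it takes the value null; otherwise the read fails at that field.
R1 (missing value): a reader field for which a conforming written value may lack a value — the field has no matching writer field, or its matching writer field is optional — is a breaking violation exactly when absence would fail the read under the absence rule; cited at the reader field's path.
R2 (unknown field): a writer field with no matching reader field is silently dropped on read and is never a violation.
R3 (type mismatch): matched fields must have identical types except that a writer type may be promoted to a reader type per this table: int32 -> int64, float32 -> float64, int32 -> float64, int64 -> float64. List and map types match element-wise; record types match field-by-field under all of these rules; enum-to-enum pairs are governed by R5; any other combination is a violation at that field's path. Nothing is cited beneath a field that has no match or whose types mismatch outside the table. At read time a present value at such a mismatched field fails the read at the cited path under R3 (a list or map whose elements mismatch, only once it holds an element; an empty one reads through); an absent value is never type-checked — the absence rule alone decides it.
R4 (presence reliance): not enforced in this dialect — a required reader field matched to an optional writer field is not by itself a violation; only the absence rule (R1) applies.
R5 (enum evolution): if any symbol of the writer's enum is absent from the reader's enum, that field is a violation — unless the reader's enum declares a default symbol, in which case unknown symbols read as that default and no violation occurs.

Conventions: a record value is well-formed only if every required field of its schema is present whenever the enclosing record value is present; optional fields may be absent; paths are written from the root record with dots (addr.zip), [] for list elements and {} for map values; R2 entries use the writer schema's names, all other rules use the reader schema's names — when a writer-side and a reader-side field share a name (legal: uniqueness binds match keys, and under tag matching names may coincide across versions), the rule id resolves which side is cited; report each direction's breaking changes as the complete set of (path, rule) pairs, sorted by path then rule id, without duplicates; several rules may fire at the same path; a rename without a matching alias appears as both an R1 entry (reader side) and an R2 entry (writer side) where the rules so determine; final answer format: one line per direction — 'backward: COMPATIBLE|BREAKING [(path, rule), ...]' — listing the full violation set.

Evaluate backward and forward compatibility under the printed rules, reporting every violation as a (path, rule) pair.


the writer's type comes first in each Event pair
backward for Event (reader v2, writer v1):
  kind: paired with writer kind (Channel -> Channel; writer required)
  balance: paired with writer balance (float32 -> float32; writer optional)
  blob: paired with writer signature (bytes -> bytes; writer optional)
  score: no writer match
  leftover writer field: weight
  violation R5 at kind
  => backward: BREAKING (1)
forward for Event (reader v1, writer v2):
  kind: paired with writer kind (Channel -> Channel; writer required)
  balance: paired with writer balance (float32 -> float32; writer optional)
  signature: no writer match
  weight: no writer match
  leftover writer field: blob
  leftover writer field: score
  => forward verdict for Event: COMPATIBLE, no violations

backward: BREAKING [(kind, R5)]; forward: COMPATIBLE []


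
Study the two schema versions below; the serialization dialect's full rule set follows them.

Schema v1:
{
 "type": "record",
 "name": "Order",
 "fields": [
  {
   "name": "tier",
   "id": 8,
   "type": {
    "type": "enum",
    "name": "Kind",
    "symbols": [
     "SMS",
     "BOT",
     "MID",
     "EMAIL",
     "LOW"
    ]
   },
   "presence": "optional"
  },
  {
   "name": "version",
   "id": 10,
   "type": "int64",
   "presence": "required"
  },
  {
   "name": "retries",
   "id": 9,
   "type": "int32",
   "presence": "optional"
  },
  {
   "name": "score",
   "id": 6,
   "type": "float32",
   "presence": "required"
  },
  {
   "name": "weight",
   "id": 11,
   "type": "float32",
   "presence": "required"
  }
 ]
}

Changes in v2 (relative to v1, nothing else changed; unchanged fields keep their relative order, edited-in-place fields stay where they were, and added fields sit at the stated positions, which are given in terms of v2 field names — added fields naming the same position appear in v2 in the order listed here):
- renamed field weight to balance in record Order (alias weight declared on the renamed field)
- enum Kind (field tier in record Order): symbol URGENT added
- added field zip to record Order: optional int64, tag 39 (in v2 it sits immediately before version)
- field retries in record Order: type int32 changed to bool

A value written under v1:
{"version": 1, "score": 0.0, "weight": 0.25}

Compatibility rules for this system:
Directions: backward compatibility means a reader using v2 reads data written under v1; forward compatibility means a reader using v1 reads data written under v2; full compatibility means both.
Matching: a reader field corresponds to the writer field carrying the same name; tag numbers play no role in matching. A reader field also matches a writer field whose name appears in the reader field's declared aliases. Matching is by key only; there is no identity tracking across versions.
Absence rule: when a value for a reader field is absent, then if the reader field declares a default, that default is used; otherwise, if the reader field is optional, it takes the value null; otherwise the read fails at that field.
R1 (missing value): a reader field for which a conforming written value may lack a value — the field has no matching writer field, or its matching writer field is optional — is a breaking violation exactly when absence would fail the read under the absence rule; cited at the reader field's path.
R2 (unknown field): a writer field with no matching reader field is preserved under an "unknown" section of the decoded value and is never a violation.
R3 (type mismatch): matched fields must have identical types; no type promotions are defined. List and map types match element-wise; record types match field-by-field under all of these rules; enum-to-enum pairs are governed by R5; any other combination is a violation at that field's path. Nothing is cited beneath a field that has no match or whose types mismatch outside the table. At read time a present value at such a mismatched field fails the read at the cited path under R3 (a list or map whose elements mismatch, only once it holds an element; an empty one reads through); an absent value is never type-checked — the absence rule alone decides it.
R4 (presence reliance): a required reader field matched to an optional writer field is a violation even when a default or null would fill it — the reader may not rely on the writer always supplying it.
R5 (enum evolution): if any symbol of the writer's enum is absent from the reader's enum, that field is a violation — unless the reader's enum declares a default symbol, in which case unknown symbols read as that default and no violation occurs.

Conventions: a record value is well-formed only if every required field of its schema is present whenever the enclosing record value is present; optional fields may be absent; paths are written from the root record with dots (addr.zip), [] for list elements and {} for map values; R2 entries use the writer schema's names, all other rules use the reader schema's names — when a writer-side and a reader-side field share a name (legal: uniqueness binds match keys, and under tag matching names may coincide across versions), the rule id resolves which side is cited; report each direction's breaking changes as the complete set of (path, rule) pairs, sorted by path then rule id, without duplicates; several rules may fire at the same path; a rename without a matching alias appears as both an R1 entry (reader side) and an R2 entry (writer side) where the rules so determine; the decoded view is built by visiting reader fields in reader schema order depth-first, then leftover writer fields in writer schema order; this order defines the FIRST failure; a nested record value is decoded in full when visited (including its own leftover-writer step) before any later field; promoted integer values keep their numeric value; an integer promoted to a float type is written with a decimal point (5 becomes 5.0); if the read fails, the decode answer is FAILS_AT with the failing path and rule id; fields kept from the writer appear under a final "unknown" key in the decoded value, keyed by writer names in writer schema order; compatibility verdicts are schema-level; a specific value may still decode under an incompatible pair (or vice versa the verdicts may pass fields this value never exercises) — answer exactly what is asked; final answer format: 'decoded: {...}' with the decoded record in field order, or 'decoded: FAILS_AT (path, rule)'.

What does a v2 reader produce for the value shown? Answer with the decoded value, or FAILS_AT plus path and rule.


decoded: {"tier": null, "zip": null, "version": 1, "retries": null, "score": 0.0, "balance": 0.25}

each type pair in Order: writer, then reader
decode (reader v2):
  tier := null (not supplied -> null)
  zip := null (not supplied -> null)
  version := 1
  retries := null (not supplied -> null)
  score := 0.0
  balance := 0.25 (from writer weight)
  => decoded: {"tier": null, "zip": null, "version": 1, "retries": null, "score": 0.0, "balance": 0.25}
the other Order changes do not affect what is asked:
  enum Kind (field tier in record Order): symbol URGENT added -> shifts the Order verdicts, not this decode
  field retries in record Order: type int32 changed to bool -> shifts the Order verdicts, not this decode


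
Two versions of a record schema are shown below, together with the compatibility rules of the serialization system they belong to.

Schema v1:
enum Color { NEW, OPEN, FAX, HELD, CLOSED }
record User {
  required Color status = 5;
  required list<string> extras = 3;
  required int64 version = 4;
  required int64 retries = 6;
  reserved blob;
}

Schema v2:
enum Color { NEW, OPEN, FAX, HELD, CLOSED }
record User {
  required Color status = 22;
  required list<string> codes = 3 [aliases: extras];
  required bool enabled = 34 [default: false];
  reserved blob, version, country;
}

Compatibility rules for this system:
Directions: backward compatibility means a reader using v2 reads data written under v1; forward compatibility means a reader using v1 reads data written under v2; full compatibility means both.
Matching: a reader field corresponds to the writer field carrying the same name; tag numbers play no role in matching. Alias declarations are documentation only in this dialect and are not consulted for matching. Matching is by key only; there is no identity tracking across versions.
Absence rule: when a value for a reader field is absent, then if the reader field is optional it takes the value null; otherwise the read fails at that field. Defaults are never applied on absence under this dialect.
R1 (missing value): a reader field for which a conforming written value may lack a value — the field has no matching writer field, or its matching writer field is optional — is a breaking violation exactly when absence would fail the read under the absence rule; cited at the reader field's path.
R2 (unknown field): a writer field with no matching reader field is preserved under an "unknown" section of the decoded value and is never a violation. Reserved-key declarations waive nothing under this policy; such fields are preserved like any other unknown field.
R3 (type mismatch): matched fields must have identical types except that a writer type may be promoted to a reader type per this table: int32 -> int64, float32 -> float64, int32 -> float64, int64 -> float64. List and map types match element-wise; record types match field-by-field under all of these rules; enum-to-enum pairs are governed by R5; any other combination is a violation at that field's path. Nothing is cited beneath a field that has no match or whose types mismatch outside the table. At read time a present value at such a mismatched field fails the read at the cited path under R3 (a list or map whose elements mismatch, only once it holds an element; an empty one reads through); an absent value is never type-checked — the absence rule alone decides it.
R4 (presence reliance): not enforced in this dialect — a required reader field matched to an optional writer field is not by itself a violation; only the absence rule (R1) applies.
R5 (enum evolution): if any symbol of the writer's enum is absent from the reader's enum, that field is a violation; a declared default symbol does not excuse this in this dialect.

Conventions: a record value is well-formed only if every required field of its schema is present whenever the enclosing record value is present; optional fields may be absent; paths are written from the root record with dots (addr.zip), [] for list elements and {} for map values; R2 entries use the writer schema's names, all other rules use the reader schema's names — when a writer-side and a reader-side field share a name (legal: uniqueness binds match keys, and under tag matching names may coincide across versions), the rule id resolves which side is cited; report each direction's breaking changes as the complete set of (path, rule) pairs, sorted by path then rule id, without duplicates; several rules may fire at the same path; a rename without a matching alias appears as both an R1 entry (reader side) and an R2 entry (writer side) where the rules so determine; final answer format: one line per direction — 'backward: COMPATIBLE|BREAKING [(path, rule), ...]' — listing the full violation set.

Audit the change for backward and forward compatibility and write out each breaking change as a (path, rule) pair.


backward: BREAKING [(codes, R1), (enabled, R1)]; forward: BREAKING [(extras, R1), (retries, R1), (version, R1)]

each type pair in User: writer, then reader
backward on User — v2 reading data written by v1:
  status <- status (Color -> Color, writer required)
  codes: no writer-side match
  enabled: no writer-side match
  writer extras: unknown to reader
  writer version: unknown to reader
  writer retries: unknown to reader
  rule R1 violated at codes
  rule R1 violated at enabled
  => backward: BREAKING (2)
forward on User — v1 reading data written by v2:
  status <- status (Color -> Color, writer required)
  extras: no writer-side match
  version: no writer-side match
  retries: no writer-side match
  writer codes: unknown to reader
  writer enabled: unknown to reader
  rule R1 violated at extras
  rule R1 violated at retries
  rule R1 violated at version
  => forward: BREAKING (3)


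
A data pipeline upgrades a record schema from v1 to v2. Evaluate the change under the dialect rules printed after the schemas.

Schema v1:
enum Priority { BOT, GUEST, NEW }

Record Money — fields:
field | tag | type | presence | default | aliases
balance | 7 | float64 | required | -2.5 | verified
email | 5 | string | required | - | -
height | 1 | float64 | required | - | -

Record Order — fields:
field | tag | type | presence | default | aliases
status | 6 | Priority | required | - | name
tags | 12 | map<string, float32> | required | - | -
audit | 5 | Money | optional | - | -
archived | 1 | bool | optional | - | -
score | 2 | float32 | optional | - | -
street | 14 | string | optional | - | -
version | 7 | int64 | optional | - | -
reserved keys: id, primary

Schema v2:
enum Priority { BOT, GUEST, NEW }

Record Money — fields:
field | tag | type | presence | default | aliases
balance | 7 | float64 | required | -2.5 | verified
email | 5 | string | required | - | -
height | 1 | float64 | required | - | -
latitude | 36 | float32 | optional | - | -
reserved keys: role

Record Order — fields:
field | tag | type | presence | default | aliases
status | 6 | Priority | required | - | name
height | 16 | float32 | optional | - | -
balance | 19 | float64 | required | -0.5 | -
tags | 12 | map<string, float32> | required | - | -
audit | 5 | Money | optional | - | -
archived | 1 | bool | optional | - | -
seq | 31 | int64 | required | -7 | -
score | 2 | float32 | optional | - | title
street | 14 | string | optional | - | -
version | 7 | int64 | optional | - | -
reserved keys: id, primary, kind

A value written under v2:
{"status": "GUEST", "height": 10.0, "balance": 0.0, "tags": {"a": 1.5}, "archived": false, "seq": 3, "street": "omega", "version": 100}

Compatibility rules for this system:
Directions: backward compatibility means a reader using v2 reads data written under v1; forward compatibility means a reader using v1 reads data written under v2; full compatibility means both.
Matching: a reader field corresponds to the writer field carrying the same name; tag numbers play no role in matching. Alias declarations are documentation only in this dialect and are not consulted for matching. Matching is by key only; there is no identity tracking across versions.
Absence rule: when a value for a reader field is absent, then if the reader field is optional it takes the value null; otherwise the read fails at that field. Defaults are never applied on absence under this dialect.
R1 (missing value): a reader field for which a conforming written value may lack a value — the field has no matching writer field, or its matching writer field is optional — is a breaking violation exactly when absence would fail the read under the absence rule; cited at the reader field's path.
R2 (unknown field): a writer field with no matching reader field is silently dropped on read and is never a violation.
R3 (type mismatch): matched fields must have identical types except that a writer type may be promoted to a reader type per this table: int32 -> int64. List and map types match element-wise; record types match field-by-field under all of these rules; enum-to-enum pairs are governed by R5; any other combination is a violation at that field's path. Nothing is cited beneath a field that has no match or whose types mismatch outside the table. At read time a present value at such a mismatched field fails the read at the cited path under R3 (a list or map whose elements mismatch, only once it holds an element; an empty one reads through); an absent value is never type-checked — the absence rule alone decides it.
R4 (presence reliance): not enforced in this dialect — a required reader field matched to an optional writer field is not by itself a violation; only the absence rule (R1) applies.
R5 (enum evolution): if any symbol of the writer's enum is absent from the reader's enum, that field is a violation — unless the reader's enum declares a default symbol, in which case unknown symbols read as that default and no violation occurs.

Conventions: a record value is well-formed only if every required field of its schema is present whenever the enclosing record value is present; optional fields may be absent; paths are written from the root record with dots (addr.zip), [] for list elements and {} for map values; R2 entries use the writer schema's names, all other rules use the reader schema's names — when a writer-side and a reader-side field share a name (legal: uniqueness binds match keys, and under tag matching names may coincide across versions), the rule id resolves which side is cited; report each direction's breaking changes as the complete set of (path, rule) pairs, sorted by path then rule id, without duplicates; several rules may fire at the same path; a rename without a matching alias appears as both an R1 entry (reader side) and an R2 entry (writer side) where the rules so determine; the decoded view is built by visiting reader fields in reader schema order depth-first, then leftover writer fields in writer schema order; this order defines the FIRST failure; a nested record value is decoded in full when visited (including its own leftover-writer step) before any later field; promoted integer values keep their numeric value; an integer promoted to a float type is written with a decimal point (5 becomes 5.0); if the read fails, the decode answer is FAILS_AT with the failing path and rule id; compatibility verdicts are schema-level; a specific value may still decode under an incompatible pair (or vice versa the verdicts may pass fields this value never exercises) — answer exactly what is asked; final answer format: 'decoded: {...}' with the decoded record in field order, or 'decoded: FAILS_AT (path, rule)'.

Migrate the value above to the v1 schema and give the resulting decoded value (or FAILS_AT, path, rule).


decoded: {"status": "GUEST", "tags": {"a": 1.5}, "audit": null, "archived": false, "score": null, "street": "omega", "version": 100}

arrows below run writer -> reader for Order
decoding the Order value with the v1 reader:
  status := "GUEST"
  tags := {"a": 1.5}
  audit := null (not supplied -> null)
  archived := false
  score := null (not supplied -> null)
  street := "omega"
  version := 100
  writer height: unmatched, discarded
  writer balance: unmatched, discarded
  writer seq: unmatched, discarded
  => decoded: {"status": "GUEST", "tags": {"a": 1.5}, "audit": null, "archived": false, "score": null, "street": "omega", "version": 100}
ruling out the remaining Order differences:
  added field seq to record Order: required int64, tag 31, default -7 (in v2 it sits immediately before score) -> changes Order's schema-level verdicts only — the decode of this value is the same
  added field latitude to record Money: optional float32, tag 36 (in v2 it sits last) -> fires no rule on Order under this dialect and leaves the result unchanged
  added field balance to record Order: required float64, tag 19, default -0.5 (in v2 it sits immediately before tags) -> changes Order's schema-level verdicts only — the decode of this value is the same
  added field height to record Order: optional float32, tag 16 (in v2 it sits immediately before tags) -> fires no rule on Order under this dialect and leaves the result unchanged
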